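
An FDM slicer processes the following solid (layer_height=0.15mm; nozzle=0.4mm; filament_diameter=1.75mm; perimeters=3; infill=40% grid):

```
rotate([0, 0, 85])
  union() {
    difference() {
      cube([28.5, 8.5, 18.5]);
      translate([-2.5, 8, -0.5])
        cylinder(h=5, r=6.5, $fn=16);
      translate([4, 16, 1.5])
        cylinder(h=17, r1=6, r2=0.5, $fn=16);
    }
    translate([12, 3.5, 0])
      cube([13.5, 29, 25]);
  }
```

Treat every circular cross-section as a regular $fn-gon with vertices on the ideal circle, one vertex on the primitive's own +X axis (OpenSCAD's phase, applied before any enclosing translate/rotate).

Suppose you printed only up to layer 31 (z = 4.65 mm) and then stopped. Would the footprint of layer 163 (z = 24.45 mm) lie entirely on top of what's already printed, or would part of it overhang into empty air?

Compare the two slices. At z = 4.65: the cube is present — its section is the full 28.5×8.5 rectangle (area 242.25 mm²); the cylinder at (-2.5, 8) is absent (z outside [-0.5, 4.5]); the cone at (4, 16): at t=0.185 of its height the radius interpolates to r₁+(r₂−r₁)t = 4.981, giving a regular 16-gon of that circumradius (area = (16/2)·4.981²·sin(360°/16) = 75.95 mm²); Subtracting the remaining from the first: starting from the 28.5×8.5 cube (242.25 mm²), the cone at (4, 16) misses the remaining region (no effect) — area = 242.25 mm²; the cube at (12, 3.5) is present — its section is the full 13.5×29 rectangle (area 391.50 mm²); Combining (union): the regions partially overlap — summed areas 633.75 mm² minus the doubly-counted overlap 67.50 mm² gives 566.25 mm² — area = 566.25 mm²; (whole slice rotated 85° about Z — lengths, areas and connectivity unchanged). At z = 24.45: the cube is not intersected at this z (z outside [0, 18.5]); the cylinder at (-2.5, 8) is absent (z outside [-0.5, 4.5]); the cone at (4, 16) is not intersected at this z (z outside [1.5, 18.5]); Subtracting the remaining from the first: the first operand is absent here, so nothing remains; the cube at (12, 3.5) (footprint 13.5×29) is included at this height (area 391.50 mm²); Merging all regions: only the 13.5×29 cube at (12, 3.5) is present, so the union is just that shape — area = 391.50 mm²; (rotated 85° about Z; rotation is an isometry so areas/perimeters/island counts are preserved). Checking containment: the cross-section at z = 24.45 is a subset of the cross-section at z = 4.65.

entirely on top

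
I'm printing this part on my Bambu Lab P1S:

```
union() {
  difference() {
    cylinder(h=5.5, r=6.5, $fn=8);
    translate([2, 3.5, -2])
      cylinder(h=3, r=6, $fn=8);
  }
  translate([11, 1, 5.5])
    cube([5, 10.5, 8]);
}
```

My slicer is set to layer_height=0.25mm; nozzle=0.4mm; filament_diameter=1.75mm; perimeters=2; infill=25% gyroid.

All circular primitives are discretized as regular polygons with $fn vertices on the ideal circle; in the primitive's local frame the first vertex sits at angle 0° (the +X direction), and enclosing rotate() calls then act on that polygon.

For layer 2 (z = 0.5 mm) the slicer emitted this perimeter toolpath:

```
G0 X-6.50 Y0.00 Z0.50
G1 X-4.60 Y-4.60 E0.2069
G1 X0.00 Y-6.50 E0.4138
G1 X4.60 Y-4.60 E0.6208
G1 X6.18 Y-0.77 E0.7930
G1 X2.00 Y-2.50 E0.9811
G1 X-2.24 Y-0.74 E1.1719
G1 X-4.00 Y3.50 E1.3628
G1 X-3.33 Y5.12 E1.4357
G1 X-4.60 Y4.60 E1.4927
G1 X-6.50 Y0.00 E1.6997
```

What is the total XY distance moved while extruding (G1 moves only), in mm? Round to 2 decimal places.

Sum the Euclidean lengths of each G1 segment: total = 40.88 mm.

40.88 mm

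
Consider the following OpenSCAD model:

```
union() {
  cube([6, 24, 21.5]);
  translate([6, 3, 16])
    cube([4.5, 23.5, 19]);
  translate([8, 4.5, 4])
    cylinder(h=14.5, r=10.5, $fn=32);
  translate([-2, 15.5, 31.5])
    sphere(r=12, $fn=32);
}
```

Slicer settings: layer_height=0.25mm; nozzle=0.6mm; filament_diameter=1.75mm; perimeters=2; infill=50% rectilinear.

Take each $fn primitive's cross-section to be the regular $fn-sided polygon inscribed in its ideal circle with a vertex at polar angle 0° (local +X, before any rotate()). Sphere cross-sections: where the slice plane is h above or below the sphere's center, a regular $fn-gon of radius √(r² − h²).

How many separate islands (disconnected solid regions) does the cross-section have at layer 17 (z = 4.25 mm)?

At z = 4.25 mm: the 6×24 cube contributes its full rectangle; the cube at (6, 3) does not reach this height (z outside [16, 35]); the r=10.5 cylinder at (8, 4.5) contributes a regular 32-gon of circumradius 10.5; the sphere at (-2, 15.5) does not reach this height (|z−center|=27.250 > r=12); Merging all regions: the regions partially overlap (shared area 80.85 mm²), so overlapping operands fuse into one piece — 1 connected region. Overall, the cross-section is a single solid region. Island count = 1.

1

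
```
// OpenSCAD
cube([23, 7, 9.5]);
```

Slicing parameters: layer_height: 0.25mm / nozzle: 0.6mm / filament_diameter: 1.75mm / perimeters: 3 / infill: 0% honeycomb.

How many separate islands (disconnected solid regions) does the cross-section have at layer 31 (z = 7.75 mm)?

At z = 7.75 mm: the cube (footprint 23×7) is included at this height. Overall, the cross-section is a single solid region. Island count = 1.

1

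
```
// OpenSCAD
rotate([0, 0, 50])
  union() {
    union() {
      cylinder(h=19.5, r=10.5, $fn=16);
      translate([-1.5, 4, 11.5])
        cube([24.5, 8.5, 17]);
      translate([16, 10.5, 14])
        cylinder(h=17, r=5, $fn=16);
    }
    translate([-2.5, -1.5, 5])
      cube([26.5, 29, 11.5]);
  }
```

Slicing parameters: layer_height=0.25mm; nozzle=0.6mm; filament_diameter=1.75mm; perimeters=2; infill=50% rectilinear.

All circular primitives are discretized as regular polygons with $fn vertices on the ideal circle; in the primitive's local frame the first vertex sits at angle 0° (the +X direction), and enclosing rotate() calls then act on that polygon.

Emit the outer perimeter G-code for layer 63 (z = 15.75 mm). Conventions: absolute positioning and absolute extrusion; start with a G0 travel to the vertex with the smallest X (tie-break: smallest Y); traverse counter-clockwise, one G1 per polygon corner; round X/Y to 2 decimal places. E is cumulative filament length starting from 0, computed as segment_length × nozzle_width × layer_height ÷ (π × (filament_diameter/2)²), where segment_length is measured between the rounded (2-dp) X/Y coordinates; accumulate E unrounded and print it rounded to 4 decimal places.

At z = 15.75 mm: the r=10.5 cylinder contributes a regular 16-gon of circumradius 10.5; the cube at (-1.5, 4) is present — its section is the full 24.5×8.5 rectangle; the r=5 cylinder at (16, 10.5) gives a regular 16-gon of circumradius 5 (constant along its height); Taking the union: the regions partially overlap (shared area 110.97 mm²), so overlapping operands fuse into one piece — 1 connected region; the cube at (-2.5, -1.5) is present — its section is the full 26.5×29 rectangle; Taking the union: the regions partially overlap (shared area 303.10 mm²), so overlapping operands fuse into one piece — 1 connected region; (whole slice rotated 50° about Z — lengths, areas and connectivity unchanged). The outline is a single polygon with 16 vertices. Extrusion per mm of travel: 0.6 × 0.25 / (π × 0.875²) = 0.062363. Accumulating E over each segment gives final E = 8.2235.

G0 X-22.67 Y15.76 Z15.75
G1 X-9.27 Y4.51 E1.0911
G1 X-10.01 Y3.16 E1.1871
G1 X-10.46 Y-0.92 E1.4431
G1 X-9.31 Y-4.85 E1.6985
G1 X-6.75 Y-8.04 E1.9536
G1 X-3.16 Y-10.01 E2.2089
G1 X0.92 Y-10.46 E2.4649
G1 X4.85 Y-9.31 E2.7203
G1 X8.04 Y-6.75 E2.9753
G1 X10.01 Y-3.16 E3.2307
G1 X10.46 Y0.92 E3.4867
G1 X9.31 Y4.85 E3.7421
G1 X7.71 Y6.85 E3.9018
G1 X16.58 Y17.42 E4.7623
G1 X-5.64 Y36.06 E6.5710
G1 X-22.67 Y15.76 E8.2235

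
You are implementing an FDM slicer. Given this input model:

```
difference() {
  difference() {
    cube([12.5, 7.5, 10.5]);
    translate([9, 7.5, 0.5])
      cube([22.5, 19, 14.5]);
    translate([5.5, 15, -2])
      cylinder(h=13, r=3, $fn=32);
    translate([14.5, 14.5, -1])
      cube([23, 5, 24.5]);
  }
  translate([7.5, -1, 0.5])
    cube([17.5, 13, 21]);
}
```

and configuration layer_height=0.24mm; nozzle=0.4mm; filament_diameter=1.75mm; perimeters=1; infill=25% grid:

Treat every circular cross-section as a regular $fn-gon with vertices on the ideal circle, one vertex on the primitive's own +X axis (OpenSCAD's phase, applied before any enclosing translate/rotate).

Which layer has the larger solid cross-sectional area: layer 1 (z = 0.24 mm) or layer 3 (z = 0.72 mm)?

Layer 1 (z = 0.24): the cube is present — its section is the full 12.5×7.5 rectangle (area 93.75 mm²); the cube at (9, 7.5) does not reach this height (z outside [0.5, 15]); the r=3 cylinder at (5.5, 15) gives a regular 32-gon of circumradius 3 (constant along its height) (area = (32/2)·3.000²·sin(360°/32) = 28.09 mm²); the cube at (14.5, 14.5) is present — its section is the full 23×5 rectangle (area 115.00 mm²); After the difference (first − rest): starting from the 12.5×7.5 cube (93.75 mm²), the r=3 cylinder at (5.5, 15) misses the remaining region (no effect); the 23×5 cube at (14.5, 14.5) misses the remaining region (no effect) — area = 93.75 mm²; the cube at (7.5, -1) is not intersected at this z (z outside [0.5, 21.5]); Taking the first minus the rest: none of the subtracted shapes is present at this height, so that combined region is unchanged — area = 93.75 mm². So its area = 93.75 mm². Layer 3 (z = 0.72): the cube (footprint 12.5×7.5) is included at this height (area 93.75 mm²); the cube at (9, 7.5) is present — its section is the full 22.5×19 rectangle (area 427.50 mm²); the r=3 cylinder at (5.5, 15) gives a regular 32-gon of circumradius 3 (constant along its height) (area = (32/2)·3.000²·sin(360°/32) = 28.09 mm²); the cube at (14.5, 14.5) is present — its section is the full 23×5 rectangle (area 115.00 mm²); After the difference (first − rest): starting from the 12.5×7.5 cube (93.75 mm²), the 22.5×19 cube at (9, 7.5) misses the remaining region (no effect); the r=3 cylinder at (5.5, 15) misses the remaining region (no effect); the 23×5 cube at (14.5, 14.5) misses the remaining region (no effect) — area = 93.75 mm²; the cube at (7.5, -1) (footprint 17.5×13) is included at this height (area 227.50 mm²); After the difference (first − rest): starting from the result so far (93.75 mm²), the 17.5×13 cube at (7.5, -1) partially overlaps it — only the 37.50 mm² overlap (of its 227.50 mm²) is removed, clipping the outline — area = 56.25 mm². So its area = 56.25 mm². Layer 1 is larger (93.75 vs 56.25 mm²).

layer 1 (z = 0.24 mm)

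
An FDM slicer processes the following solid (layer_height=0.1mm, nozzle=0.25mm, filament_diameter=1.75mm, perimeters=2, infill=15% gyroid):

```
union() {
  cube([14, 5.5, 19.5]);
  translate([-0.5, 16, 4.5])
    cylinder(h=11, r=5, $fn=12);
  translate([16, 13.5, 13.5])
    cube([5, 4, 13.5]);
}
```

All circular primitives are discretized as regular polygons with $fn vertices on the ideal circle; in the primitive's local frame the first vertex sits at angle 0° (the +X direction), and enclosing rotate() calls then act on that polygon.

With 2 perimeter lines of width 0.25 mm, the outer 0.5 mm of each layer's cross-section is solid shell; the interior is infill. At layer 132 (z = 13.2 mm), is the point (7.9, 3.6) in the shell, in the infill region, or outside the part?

At z = 13.2 mm: the cube (footprint 14×5.5) is included at this height; the cylinder at (-0.5, 16): section is a regular 12-gon, circumradius r=5; the cube at (16, 13.5) is not intersected at this z (z outside [13.5, 27]); Taking the union: the 2 present regions are separate (no shared area or edge), so areas and boundary lengths simply add and each stays a separate island — 2 connected regions. Overall, the cross-section has 2 separate islands. The nearest boundary edge runs (0.00, 5.50)→(14.00, 5.50); distance from the point to it = 1.90 mm. (Shell/infill is judged within the island containing the point — the largest one.) The point is inside the cross-section and 1.90 mm from the nearest boundary — more than the 0.5 mm shell width (2 × 0.25), so it's in the infill interior.

infill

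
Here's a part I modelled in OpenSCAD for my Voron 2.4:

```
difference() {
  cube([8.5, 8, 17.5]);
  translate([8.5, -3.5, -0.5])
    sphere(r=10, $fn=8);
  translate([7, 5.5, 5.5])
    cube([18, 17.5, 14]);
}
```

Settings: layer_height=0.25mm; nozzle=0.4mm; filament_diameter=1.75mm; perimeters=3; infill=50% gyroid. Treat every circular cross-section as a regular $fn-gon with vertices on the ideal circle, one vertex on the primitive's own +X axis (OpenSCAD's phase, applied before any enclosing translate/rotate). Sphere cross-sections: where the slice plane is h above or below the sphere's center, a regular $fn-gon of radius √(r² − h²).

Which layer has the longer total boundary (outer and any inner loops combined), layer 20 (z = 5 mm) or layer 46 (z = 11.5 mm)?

Layer 20 (z = 5): the cube is present — its section is the full 8.5×8 rectangle (perimeter 33.00 mm); the r=10 sphere at (8.5, -3.5) contributes a regular 8-gon of circumradius √(10²−5.5²) = 8.352 (perimeter = 2·8·8.352·sin(180°/8) = 51.14 mm); the cube at (7, 5.5) is not intersected at this z (z outside [5.5, 19.5]); Subtracting the remaining from the first: starting from the 8.5×8 cube, the r=10 sphere at (8.5, -3.5) partially overlaps it — only the 22.63 mm² overlap (of its 197.28 mm²) is removed, clipping the outline — boundary = 30.24 mm. So its perimeter = 30.24 mm. Layer 46 (z = 11.5): the cube (footprint 8.5×8) is included at this height (perimeter 33.00 mm); the sphere at (8.5, -3.5) is absent (|z−center|=12.000 > r=10); the 18×17.5 cube at (7, 5.5) contributes its full rectangle (perimeter 71.00 mm); After the difference (first − rest): starting from the 8.5×8 cube, the 18×17.5 cube at (7, 5.5) partially overlaps it — only the 3.75 mm² overlap (of its 315.00 mm²) is removed, clipping the outline — boundary = 33.00 mm. So its perimeter = 33.00 mm. Layer 46 is larger (33.00 vs 30.24 mm).

layer 46 (z = 11.5 mm)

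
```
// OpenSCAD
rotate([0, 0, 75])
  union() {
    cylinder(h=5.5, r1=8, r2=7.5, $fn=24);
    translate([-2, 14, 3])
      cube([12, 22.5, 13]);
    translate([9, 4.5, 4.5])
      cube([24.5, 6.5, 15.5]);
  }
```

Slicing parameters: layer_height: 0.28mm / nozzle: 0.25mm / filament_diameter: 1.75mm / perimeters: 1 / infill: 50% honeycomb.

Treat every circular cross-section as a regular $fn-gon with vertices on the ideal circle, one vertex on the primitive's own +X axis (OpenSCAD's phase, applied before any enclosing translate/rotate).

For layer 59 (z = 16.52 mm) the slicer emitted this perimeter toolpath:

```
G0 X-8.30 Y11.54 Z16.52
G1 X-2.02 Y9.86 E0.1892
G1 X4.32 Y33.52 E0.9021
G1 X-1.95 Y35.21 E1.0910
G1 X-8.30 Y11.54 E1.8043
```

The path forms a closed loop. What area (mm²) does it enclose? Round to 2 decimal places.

Apply the shoelace formula to the sequence of (X, Y) vertices; enclosed area = 159.19 mm².

159.19 mm²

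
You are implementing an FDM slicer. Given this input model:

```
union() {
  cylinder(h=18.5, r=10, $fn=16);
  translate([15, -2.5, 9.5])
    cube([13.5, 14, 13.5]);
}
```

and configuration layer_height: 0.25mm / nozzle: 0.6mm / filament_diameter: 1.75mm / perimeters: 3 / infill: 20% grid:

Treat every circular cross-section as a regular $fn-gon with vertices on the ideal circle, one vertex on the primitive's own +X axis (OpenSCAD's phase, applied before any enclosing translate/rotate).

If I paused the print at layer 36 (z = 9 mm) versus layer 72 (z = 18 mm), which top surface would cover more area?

Layer 36 (z = 9): the r=10 cylinder gives a regular 16-gon of circumradius 10 (constant along its height) (area = (16/2)·10.000²·sin(360°/16) = 306.15 mm²); the cube at (15, -2.5) is not intersected at this z (z outside [9.5, 23]); Combining (union): only the r=10 cylinder is present, so the union is just that shape — area = 306.15 mm². So its area = 306.15 mm². Layer 72 (z = 18): the r=10 cylinder gives a regular 16-gon of circumradius 10 (constant along its height) (area = (16/2)·10.000²·sin(360°/16) = 306.15 mm²); the 13.5×14 cube at (15, -2.5) contributes its full rectangle (area 189.00 mm²); Merging all regions: the 2 present regions are separate (no shared area or edge), so areas and boundary lengths simply add and each stays a separate island — area = 495.15 mm². So its area = 495.15 mm². Layer 72 is larger (495.15 vs 306.15 mm²).

layer 72 (z = 18 mm)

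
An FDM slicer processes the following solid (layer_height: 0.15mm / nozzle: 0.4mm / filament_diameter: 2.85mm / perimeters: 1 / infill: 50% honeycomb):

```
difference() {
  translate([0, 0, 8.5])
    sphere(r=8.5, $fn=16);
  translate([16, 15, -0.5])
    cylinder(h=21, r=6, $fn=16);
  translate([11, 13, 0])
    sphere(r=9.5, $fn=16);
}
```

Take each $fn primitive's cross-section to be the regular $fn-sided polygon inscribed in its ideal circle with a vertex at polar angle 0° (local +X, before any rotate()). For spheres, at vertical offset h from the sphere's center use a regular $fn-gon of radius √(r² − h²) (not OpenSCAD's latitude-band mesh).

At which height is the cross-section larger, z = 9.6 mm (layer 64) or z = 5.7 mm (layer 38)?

Layer 64 (z = 9.6): the r=8.5 sphere contributes a regular 16-gon of circumradius √(8.5²−1.1²) = 8.429 (area = (16/2)·8.429²·sin(360°/16) = 217.49 mm²); the r=6 cylinder at (16, 15) contributes a regular 16-gon of circumradius 6 (area = (16/2)·6.000²·sin(360°/16) = 110.21 mm²); the sphere at (11, 13) is absent (|z−center|=9.600 > r=9.5); Subtracting the remaining from the first: starting from the r=8.5 sphere (217.49 mm²), the r=6 cylinder at (16, 15) misses the remaining region (no effect) — area = 217.49 mm². So its area = 217.49 mm². Layer 38 (z = 5.7): the r=8.5 sphere slices to a regular 16-gon of circumradius 8.026 (√(r²−h²) with h=2.8 from center) (area = (16/2)·8.026²·sin(360°/16) = 197.19 mm²); the cylinder at (16, 15): section is a regular 16-gon, circumradius r=6 (area = (16/2)·6.000²·sin(360°/16) = 110.21 mm²); the sphere at (11, 13): section is a regular 16-gon, circumradius = √(r²−h²) = √(9.5²−5.7²) = 7.600 (area = (16/2)·7.600²·sin(360°/16) = 176.83 mm²); Taking the first minus the rest: starting from the r=8.5 sphere (197.19 mm²), the r=6 cylinder at (16, 15) misses the remaining region (no effect); the r=9.5 sphere at (11, 13) misses the remaining region (no effect) — area = 197.19 mm². So its area = 197.19 mm². Layer 64 is larger (217.49 vs 197.19 mm²).

layer 64 (z = 9.6 mm)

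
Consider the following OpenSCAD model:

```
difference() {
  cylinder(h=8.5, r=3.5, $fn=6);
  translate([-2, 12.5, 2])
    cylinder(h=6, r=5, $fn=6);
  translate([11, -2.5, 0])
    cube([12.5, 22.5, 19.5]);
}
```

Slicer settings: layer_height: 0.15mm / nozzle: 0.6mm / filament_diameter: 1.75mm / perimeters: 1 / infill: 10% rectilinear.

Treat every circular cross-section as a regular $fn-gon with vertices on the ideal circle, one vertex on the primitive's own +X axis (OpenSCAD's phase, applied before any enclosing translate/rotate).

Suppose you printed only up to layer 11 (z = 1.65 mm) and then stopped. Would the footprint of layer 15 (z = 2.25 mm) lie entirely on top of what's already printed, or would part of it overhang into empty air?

entirely on top

Compare the two slices. At z = 1.65: the cylinder: section is a regular 6-gon, circumradius r=3.5 (area = (6/2)·3.500²·sin(360°/6) = 31.83 mm²); the cylinder at (-2, 12.5) is absent (z outside [2, 8]); the 12.5×22.5 cube at (11, -2.5) contributes its full rectangle (area 281.25 mm²); After the difference (first − rest): starting from the r=3.5 cylinder (31.83 mm²), the 12.5×22.5 cube at (11, -2.5) misses the remaining region (no effect) — area = 31.83 mm². At z = 2.25: the cylinder: section is a regular 6-gon, circumradius r=3.5 (area = (6/2)·3.500²·sin(360°/6) = 31.83 mm²); the r=5 cylinder at (-2, 12.5) contributes a regular 6-gon of circumradius 5 (area = (6/2)·5.000²·sin(360°/6) = 64.95 mm²); the 12.5×22.5 cube at (11, -2.5) contributes its full rectangle (area 281.25 mm²); Taking the first minus the rest: starting from the r=3.5 cylinder (31.83 mm²), the r=5 cylinder at (-2, 12.5) misses the remaining region (no effect); the 12.5×22.5 cube at (11, -2.5) misses the remaining region (no effect) — area = 31.83 mm². Checking containment: the cross-section at z = 2.25 is a subset of the cross-section at z = 1.65.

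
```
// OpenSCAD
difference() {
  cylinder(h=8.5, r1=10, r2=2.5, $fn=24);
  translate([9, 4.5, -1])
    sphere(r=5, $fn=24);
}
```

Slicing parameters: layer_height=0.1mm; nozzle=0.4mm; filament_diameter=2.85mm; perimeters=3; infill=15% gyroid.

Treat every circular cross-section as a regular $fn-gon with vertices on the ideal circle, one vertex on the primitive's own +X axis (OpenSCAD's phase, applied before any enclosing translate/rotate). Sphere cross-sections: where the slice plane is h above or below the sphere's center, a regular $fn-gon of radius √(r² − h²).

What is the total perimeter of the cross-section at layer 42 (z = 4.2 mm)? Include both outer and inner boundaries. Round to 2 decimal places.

At z = 4.2 mm: the cone: at t=0.494 of its height the radius interpolates to r₁+(r₂−r₁)t = 6.294, giving a regular 24-gon of that circumradius (perimeter = 2·24·6.294·sin(180°/24) = 39.43 mm); the sphere at (9, 4.5) does not reach this height (|z−center|=5.200 > r=5); Taking the first minus the rest: none of the subtracted shapes is present at this height, so the cone is unchanged — boundary = 39.43 mm. Overall, the cross-section is a single solid region. Total boundary length (outer) = 39.43 mm.

39.43 mm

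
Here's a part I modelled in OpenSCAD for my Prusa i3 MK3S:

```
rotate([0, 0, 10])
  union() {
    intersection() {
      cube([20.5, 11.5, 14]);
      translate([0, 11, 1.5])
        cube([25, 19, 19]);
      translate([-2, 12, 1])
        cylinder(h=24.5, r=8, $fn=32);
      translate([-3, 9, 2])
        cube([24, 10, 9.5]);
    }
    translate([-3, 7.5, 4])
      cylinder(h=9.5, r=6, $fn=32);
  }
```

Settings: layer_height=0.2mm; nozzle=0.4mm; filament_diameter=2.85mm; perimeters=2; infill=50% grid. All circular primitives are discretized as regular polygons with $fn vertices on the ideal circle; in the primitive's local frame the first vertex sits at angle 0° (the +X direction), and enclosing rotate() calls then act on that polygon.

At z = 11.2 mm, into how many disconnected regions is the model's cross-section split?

At z = 11.2 mm: the cube is present — its section is the full 20.5×11.5 rectangle; the 25×19 cube at (0, 11) contributes its full rectangle; the r=8 cylinder at (-2, 12) contributes a regular 32-gon of circumradius 8; the cube at (-3, 9) (footprint 24×10) is included at this height; After intersecting: the 25×19 cube at (0, 11) partially overlaps the 20.5×11.5 cube; clipping to the common part keeps 10.25 mm²; the r=8 cylinder at (-2, 12) partially overlaps the running intersection; clipping to the common part keeps 2.96 mm²; the running intersection lies inside the 24×10 cube at (-3, 9), so it is kept whole — 1 connected region; the cylinder at (-3, 7.5): section is a regular 32-gon, circumradius r=6; Taking the union: the regions partially overlap (shared area 0.82 mm²), so overlapping operands fuse into one piece — 1 connected region; (rotated 10° about Z; rotation is an isometry so areas/perimeters/island counts are preserved). The result has 1 disconnected region.

1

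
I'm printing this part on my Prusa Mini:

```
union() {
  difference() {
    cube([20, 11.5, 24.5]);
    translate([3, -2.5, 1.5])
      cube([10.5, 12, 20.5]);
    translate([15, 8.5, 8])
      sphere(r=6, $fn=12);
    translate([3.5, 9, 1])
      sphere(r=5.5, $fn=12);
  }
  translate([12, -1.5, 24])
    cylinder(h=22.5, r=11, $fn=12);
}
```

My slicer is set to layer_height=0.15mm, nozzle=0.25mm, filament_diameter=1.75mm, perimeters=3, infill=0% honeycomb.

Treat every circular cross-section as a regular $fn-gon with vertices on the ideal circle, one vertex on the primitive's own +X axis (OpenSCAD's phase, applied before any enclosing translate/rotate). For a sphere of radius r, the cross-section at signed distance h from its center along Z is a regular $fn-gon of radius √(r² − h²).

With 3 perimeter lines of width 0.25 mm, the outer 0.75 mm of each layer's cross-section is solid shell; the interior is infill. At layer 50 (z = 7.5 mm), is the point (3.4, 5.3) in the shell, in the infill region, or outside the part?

outside

At z = 7.5 mm: the cube is present — its section is the full 20×11.5 rectangle; the cube at (3, -2.5) (footprint 10.5×12) is included at this height; the r=6 sphere at (15, 8.5) contributes a regular 12-gon of circumradius √(6²−0.5²) = 5.979; the sphere at (3.5, 9) is not intersected at this z (|z−center|=6.500 > r=5.5); Subtracting the remaining from the first: starting from the 20×11.5 cube, the 10.5×12 cube at (3, -2.5) partially overlaps it — only the 99.75 mm² overlap (of its 126.00 mm²) is removed, clipping the outline; the r=6 sphere at (15, 8.5) partially overlaps it — only the 61.12 mm² overlap (of its 107.25 mm²) is removed, clipping the outline — 2 connected regions; the cylinder at (12, -1.5) is absent (z outside [24, 46.5]); Combining (union): only that combined region is present, so the union is just that shape — 2 connected regions. Overall, the cross-section has 2 separate islands. The nearest boundary edge runs (3.00, 9.50)→(3.00, 0.00); distance from the point to it = 0.40 mm. The point is not inside any of the regions above, so it lies outside the cross-section (0.40 mm from the nearest boundary).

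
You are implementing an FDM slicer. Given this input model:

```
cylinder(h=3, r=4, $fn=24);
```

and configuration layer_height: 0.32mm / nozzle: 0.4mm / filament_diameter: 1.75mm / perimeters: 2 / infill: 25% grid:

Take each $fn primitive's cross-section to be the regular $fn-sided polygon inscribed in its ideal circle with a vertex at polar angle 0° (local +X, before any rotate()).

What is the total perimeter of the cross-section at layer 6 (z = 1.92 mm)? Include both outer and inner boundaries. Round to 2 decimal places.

25.06 mm

At z = 1.92 mm: the r=4 cylinder gives a regular 24-gon of circumradius 4 (constant along its height) (perimeter = 2·24·4.000·sin(180°/24) = 25.06 mm). Overall, the cross-section is a single solid region. Total boundary length (outer) = 25.06 mm.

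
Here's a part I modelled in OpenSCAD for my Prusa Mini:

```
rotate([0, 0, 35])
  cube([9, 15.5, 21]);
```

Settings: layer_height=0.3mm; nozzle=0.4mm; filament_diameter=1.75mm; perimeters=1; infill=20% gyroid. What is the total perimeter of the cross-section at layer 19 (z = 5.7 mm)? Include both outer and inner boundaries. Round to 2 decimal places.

49.00 mm

At z = 5.7 mm: the cube is present — its section is the full 9×15.5 rectangle (perimeter 49.00 mm); (whole slice rotated 35° about Z — lengths, areas and connectivity unchanged). Overall, the cross-section is a single solid region. Total boundary length (outer) = 49.00 mm.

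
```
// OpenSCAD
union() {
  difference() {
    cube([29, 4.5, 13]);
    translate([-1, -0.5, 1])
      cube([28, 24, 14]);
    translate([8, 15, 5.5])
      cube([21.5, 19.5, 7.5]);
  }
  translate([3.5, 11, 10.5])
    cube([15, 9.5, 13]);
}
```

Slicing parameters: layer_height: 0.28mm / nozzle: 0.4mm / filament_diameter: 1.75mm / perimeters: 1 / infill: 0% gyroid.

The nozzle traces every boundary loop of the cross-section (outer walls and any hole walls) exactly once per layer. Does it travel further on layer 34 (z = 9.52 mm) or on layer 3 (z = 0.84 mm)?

Layer 34 (z = 9.52): the cube is present — its section is the full 29×4.5 rectangle (perimeter 67.00 mm); the cube at (-1, -0.5) is present — its section is the full 28×24 rectangle (perimeter 104.00 mm); the cube at (8, 15) (footprint 21.5×19.5) is included at this height (perimeter 82.00 mm); After the difference (first − rest): starting from the 29×4.5 cube, the 28×24 cube at (-1, -0.5) partially overlaps it — only the 121.50 mm² overlap (of its 672.00 mm²) is removed, clipping the outline; the 21.5×19.5 cube at (8, 15) misses the remaining region (no effect) — boundary = 13.00 mm; the cube at (3.5, 11) is not intersected at this z (z outside [10.5, 23.5]); Combining (union): only that combined region is present, so the union is just that shape — boundary = 13.00 mm. So its perimeter = 13.00 mm. Layer 3 (z = 0.84): the cube (footprint 29×4.5) is included at this height (perimeter 67.00 mm); the cube at (-1, -0.5) is absent (z outside [1, 15]); the cube at (8, 15) does not reach this height (z outside [5.5, 13]); Taking the first minus the rest: none of the subtracted shapes is present at this height, so the 29×4.5 cube is unchanged — boundary = 67.00 mm; the cube at (3.5, 11) is not intersected at this z (z outside [10.5, 23.5]); Taking the union: only the result so far is present, so the union is just that shape — boundary = 67.00 mm. So its perimeter = 67.00 mm. Layer 3 is larger (67.00 vs 13.00 mm).

layer 3 (z = 0.84 mm)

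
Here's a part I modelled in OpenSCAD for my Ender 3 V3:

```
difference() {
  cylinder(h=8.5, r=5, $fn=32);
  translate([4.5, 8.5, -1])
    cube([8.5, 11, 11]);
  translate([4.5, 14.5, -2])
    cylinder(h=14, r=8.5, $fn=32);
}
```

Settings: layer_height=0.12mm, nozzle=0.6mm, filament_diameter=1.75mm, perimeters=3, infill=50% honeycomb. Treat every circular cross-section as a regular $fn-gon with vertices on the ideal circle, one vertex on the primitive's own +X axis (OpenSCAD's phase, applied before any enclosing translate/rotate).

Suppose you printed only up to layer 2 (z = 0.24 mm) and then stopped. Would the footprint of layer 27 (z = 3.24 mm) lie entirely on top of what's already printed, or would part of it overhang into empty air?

entirely on top

Compare the two slices. At z = 0.24: the cylinder: section is a regular 32-gon, circumradius r=5 (area = (32/2)·5.000²·sin(360°/32) = 78.04 mm²); the cube at (4.5, 8.5) is present — its section is the full 8.5×11 rectangle (area 93.50 mm²); the r=8.5 cylinder at (4.5, 14.5) contributes a regular 32-gon of circumradius 8.5 (area = (32/2)·8.500²·sin(360°/32) = 225.52 mm²); Subtracting the remaining from the first: starting from the r=5 cylinder (78.04 mm²), the 8.5×11 cube at (4.5, 8.5) misses the remaining region (no effect); the r=8.5 cylinder at (4.5, 14.5) misses the remaining region (no effect) — area = 78.04 mm². At z = 3.24: the r=5 cylinder gives a regular 32-gon of circumradius 5 (constant along its height) (area = (32/2)·5.000²·sin(360°/32) = 78.04 mm²); the 8.5×11 cube at (4.5, 8.5) contributes its full rectangle (area 93.50 mm²); the r=8.5 cylinder at (4.5, 14.5) gives a regular 32-gon of circumradius 8.5 (constant along its height) (area = (32/2)·8.500²·sin(360°/32) = 225.52 mm²); Taking the first minus the rest: starting from the r=5 cylinder (78.04 mm²), the 8.5×11 cube at (4.5, 8.5) misses the remaining region (no effect); the r=8.5 cylinder at (4.5, 14.5) misses the remaining region (no effect) — area = 78.04 mm². Checking containment: the cross-section at z = 3.24 is a subset of the cross-section at z = 0.24.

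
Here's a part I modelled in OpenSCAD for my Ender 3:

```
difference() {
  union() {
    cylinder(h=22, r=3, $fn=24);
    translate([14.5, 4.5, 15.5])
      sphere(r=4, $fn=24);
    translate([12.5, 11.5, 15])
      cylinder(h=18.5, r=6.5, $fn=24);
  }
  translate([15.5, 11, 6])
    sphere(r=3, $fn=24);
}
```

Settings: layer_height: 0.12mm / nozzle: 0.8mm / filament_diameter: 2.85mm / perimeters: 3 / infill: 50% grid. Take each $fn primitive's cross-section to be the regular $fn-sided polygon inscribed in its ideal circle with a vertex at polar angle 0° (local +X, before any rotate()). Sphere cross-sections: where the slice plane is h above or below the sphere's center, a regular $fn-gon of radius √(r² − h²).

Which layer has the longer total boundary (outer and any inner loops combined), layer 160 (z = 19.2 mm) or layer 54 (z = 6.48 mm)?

Layer 160 (z = 19.2): the cylinder: section is a regular 24-gon, circumradius r=3 (perimeter = 2·24·3.000·sin(180°/24) = 18.80 mm); the r=4 sphere at (14.5, 4.5) contributes a regular 24-gon of circumradius √(4²−3.7²) = 1.520 (perimeter = 2·24·1.520·sin(180°/24) = 9.52 mm); the r=6.5 cylinder at (12.5, 11.5) gives a regular 24-gon of circumradius 6.5 (constant along its height) (perimeter = 2·24·6.500·sin(180°/24) = 40.72 mm); Taking the union: the regions partially overlap (shared area 1.14 mm²), so the edge portions inside another operand are dropped and the merged outline is re-measured after clipping — boundary = 63.92 mm; the sphere at (15.5, 11) is absent (|z−center|=13.200 > r=3); After the difference (first − rest): none of the subtracted shapes is present at this height, so the result so far is unchanged — boundary = 63.92 mm. So its perimeter = 63.92 mm. Layer 54 (z = 6.48): the r=3 cylinder contributes a regular 24-gon of circumradius 3 (perimeter = 2·24·3.000·sin(180°/24) = 18.80 mm); the sphere at (14.5, 4.5) is absent (|z−center|=9.020 > r=4); the cylinder at (12.5, 11.5) is absent (z outside [15, 33.5]); Taking the union: only the r=3 cylinder is present, so the union is just that shape — boundary = 18.80 mm; the sphere at (15.5, 11): section is a regular 24-gon, circumradius = √(r²−h²) = √(3²−0.48²) = 2.961 (perimeter = 2·24·2.961·sin(180°/24) = 18.55 mm); After the difference (first − rest): starting from that combined region, the r=3 sphere at (15.5, 11) misses the remaining region (no effect) — boundary = 18.80 mm. So its perimeter = 18.80 mm. Layer 160 is larger (63.92 vs 18.80 mm).

layer 160 (z = 19.2 mm)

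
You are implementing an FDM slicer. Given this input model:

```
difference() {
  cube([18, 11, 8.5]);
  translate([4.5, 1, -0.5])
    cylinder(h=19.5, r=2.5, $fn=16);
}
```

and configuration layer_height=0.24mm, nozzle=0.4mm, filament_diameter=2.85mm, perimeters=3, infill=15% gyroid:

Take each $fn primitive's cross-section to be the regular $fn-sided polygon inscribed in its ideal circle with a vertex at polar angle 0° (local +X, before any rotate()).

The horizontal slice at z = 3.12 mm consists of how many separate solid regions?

At z = 3.12 mm: the cube is present — its section is the full 18×11 rectangle; the r=2.5 cylinder at (4.5, 1) gives a regular 16-gon of circumradius 2.5 (constant along its height); Subtracting the remaining from the first: starting from the 18×11 cube, the r=2.5 cylinder at (4.5, 1) partially overlaps it — only the 14.37 mm² overlap (of its 19.13 mm²) is removed, clipping the outline — 1 connected region. The result has 1 disconnected region.

1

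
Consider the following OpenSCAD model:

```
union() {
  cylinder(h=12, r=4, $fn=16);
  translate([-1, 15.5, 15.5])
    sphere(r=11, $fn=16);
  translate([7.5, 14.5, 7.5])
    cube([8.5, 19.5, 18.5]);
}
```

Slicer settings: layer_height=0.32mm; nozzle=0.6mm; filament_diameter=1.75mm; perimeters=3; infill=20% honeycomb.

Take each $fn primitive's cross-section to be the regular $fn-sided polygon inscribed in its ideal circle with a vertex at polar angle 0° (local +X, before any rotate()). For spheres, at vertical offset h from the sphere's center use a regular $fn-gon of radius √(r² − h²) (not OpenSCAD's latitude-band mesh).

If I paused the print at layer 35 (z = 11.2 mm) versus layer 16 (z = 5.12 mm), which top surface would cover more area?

Layer 35 (z = 11.2): the cylinder: section is a regular 16-gon, circumradius r=4 (area = (16/2)·4.000²·sin(360°/16) = 48.98 mm²); the r=11 sphere at (-1, 15.5) contributes a regular 16-gon of circumradius √(11²−4.3²) = 10.125 (area = (16/2)·10.125²·sin(360°/16) = 313.83 mm²); the cube at (7.5, 14.5) (footprint 8.5×19.5) is included at this height (area 165.75 mm²); Taking the union: the regions partially overlap — summed areas 528.56 mm² minus the doubly-counted overlap 6.87 mm² gives 521.69 mm² — area = 521.69 mm². So its area = 521.69 mm². Layer 16 (z = 5.12): the r=4 cylinder gives a regular 16-gon of circumradius 4 (constant along its height) (area = (16/2)·4.000²·sin(360°/16) = 48.98 mm²); the r=11 sphere at (-1, 15.5) slices to a regular 16-gon of circumradius 3.641 (√(r²−h²) with h=10.38 from center) (area = (16/2)·3.641²·sin(360°/16) = 40.58 mm²); the cube at (7.5, 14.5) does not reach this height (z outside [7.5, 26]); Merging all regions: the 2 present regions are separate (no shared area or edge), so areas and boundary lengths simply add and each stays a separate island — area = 89.57 mm². So its area = 89.57 mm². Layer 35 is larger (521.69 vs 89.57 mm²).

layer 35 (z = 11.2 mm)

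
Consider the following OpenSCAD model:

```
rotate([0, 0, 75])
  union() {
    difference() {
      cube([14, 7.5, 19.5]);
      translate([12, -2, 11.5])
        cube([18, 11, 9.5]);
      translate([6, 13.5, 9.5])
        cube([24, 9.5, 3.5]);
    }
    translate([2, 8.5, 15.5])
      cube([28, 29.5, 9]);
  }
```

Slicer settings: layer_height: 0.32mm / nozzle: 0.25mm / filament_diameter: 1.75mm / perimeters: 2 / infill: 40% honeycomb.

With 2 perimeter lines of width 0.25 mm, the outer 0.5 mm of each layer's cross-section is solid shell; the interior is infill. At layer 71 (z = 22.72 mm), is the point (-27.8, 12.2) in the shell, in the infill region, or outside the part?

At z = 22.72 mm: the cube does not reach this height (z outside [0, 19.5]); the cube at (12, -2) is absent (z outside [11.5, 21]); the cube at (6, 13.5) does not reach this height (z outside [9.5, 13]); Subtracting the remaining from the first: the first operand is absent here, so nothing remains; the 28×29.5 cube at (2, 8.5) contributes its full rectangle; Merging all regions: only the 28×29.5 cube at (2, 8.5) is present, so the union is just that shape — 1 connected region; (rotated 75° about Z; rotation is an isometry so areas/perimeters/island counts are preserved). Overall, the cross-section is a single solid region. Undo the 75° rotation: the query point maps to (4.589, 30.010) in the un-rotated model frame. The nearest boundary edge runs (2.00, 38.00)→(2.00, 8.50); distance from the point to it = 2.59 mm. The point is inside the cross-section and 2.59 mm from the nearest boundary — more than the 0.5 mm shell width (2 × 0.25), so it's in the infill interior.

infill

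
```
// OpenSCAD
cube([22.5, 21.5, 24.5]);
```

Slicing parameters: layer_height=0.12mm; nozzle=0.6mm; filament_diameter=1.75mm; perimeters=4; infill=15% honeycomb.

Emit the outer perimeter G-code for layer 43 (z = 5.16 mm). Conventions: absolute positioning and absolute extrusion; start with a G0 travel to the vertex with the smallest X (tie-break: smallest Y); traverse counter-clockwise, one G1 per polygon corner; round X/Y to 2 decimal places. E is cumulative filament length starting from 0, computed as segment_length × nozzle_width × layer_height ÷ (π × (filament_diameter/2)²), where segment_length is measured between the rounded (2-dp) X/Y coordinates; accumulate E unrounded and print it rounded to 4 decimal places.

G0 X0.00 Y0.00 Z5.16
G1 X22.50 Y0.00 E0.6735
G1 X22.50 Y21.50 E1.3171
G1 X0.00 Y21.50 E1.9906
G1 X0.00 Y0.00 E2.6342

At z = 5.16 mm: the 22.5×21.5 cube contributes its full rectangle. The outline is a single polygon with 4 vertices. Extrusion per mm of travel: 0.6 × 0.12 / (π × 0.875²) = 0.029934. Accumulating E over each segment gives final E = 2.6342.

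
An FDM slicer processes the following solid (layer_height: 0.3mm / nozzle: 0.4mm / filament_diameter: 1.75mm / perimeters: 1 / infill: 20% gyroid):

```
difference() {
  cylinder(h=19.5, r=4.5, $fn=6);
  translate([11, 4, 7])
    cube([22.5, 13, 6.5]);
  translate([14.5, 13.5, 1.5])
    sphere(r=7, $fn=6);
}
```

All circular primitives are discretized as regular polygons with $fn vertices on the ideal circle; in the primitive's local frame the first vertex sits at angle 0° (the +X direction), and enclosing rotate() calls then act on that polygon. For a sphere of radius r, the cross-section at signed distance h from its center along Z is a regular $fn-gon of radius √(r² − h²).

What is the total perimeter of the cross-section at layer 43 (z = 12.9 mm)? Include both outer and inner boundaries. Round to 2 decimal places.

27.00 mm

At z = 12.9 mm: the r=4.5 cylinder contributes a regular 6-gon of circumradius 4.5 (perimeter = 2·6·4.500·sin(180°/6) = 27.00 mm); the 22.5×13 cube at (11, 4) contributes its full rectangle (perimeter 71.00 mm); the sphere at (14.5, 13.5) is absent (|z−center|=11.400 > r=7); After the difference (first − rest): starting from the r=4.5 cylinder, the 22.5×13 cube at (11, 4) misses the remaining region (no effect) — boundary = 27.00 mm. Overall, the cross-section is a single solid region. Total boundary length (outer) = 27.00 mm.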